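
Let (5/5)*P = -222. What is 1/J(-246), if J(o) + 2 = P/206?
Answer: -103/317 ≈ -0.32492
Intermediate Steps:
P = -222
J(o) = -317/103 (J(o) = -2 - 222/206 = -2 - 222*1/206 = -2 - 111/103 = -317/103)
1/J(-246) = 1/(-317/103) = -103/317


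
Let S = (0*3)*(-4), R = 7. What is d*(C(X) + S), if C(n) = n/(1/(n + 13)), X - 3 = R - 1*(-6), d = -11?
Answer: -5104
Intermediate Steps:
S = 0 (S = 0*(-4) = 0)
X = 16 (X = 3 + (7 - 1*(-6)) = 3 + (7 + 6) = 3 + 13 = 16)
C(n) = n*(13 + n) (C(n) = n/(1/(13 + n)) = n*(13 + n))
d*(C(X) + S) = -11*(16*(13 + 16) + 0) = -11*(16*29 + 0) = -11*(464 + 0) = -11*464 = -5104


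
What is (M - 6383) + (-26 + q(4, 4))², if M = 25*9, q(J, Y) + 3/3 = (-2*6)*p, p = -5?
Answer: -5069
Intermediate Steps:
q(J, Y) = 59 (q(J, Y) = -1 - 2*6*(-5) = -1 - 12*(-5) = -1 + 60 = 59)
M = 225
(M - 6383) + (-26 + q(4, 4))² = (225 - 6383) + (-26 + 59)² = -6158 + 33² = -6158 + 1089 = -5069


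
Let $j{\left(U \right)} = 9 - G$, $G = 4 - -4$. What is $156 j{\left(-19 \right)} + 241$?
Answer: $397$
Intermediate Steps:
$G = 8$ ($G = 4 + 4 = 8$)
$j{\left(U \right)} = 1$ ($j{\left(U \right)} = 9 - 8 = 1$)
$156 j{\left(-19 \right)} + 241 = 156 \cdot 1 + 241 = 156 + 241 = 397$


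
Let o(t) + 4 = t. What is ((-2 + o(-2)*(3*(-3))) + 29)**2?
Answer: 6561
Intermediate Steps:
o(t) = -4 + t
((-2 + o(-2)*(3*(-3))) + 29)**2 = ((-2 + (-4 - 2)*(3*(-3))) + 29)**2 = ((-2 - 6*(-9)) + 29)**2 = ((-2 + 54) + 29)**2 = (52 + 29)**2 = 81**2 = 6561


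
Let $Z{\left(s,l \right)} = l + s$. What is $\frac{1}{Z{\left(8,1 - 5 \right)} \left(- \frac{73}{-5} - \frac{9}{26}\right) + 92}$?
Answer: $\frac{65}{9686} \approx 0.0067107$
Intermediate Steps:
$\frac{1}{Z{\left(8,1 - 5 \right)} \left(- \frac{73}{-5} - \frac{9}{26}\right) + 92} = \frac{1}{\left(\left(1 - 5\right) + 8\right) \left(- \frac{73}{-5} - \frac{9}{26}\right) + 92} = \frac{1}{\left(\left(1 - 5\right) + 8\right) \left(\left(-73\right) \left(- \frac{1}{5}\right) - \frac{9}{26}\right) + 92} = \frac{1}{\left(-4 + 8\right) \left(\frac{73}{5} - \frac{9}{26}\right) + 92} = \frac{1}{4 \cdot \frac{1853}{130} + 92} = \frac{1}{\frac{3706}{65} + 92} = \frac{1}{\frac{9686}{65}} = \frac{65}{9686}$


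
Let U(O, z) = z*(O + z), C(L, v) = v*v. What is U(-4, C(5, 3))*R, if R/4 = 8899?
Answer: 1601820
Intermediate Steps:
C(L, v) = v²
R = 35596 (R = 4*8899 = 35596)
U(-4, C(5, 3))*R = (3²*(-4 + 3²))*35596 = (9*(-4 + 9))*35596 = (9*5)*35596 = 45*35596 = 1601820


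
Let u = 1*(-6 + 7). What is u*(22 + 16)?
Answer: 38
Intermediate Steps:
u = 1 (u = 1*1 = 1)
u*(22 + 16) = 1*(22 + 16) = 1*38 = 38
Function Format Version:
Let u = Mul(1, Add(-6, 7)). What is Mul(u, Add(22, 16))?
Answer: 38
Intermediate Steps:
u = 1 (u = Mul(1, 1) = 1)
Mul(u, Add(22, 16)) = Mul(1, Add(22, 16)) = Mul(1, 38) = 38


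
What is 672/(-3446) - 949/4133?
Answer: -3023815/7121159 ≈ -0.42462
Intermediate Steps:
672/(-3446) - 949/4133 = 672*(-1/3446) - 949*1/4133 = -336/1723 - 949/4133 = -3023815/7121159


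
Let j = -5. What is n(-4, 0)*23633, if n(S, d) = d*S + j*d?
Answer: 0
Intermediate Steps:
n(S, d) = -5*d + S*d (n(S, d) = d*S - 5*d = S*d - 5*d = -5*d + S*d)
n(-4, 0)*23633 = (0*(-5 - 4))*23633 = (0*(-9))*23633 = 0*23633 = 0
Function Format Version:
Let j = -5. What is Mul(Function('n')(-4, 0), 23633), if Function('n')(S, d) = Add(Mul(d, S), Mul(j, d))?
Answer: 0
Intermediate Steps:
Function('n')(S, d) = Add(Mul(-5, d), Mul(S, d)) (Function('n')(S, d) = Add(Mul(d, S), Mul(-5, d)) = Add(Mul(S, d), Mul(-5, d)) = Add(Mul(-5, d), Mul(S, d)))
Mul(Function('n')(-4, 0), 23633) = Mul(Mul(0, Add(-5, -4)), 23633) = Mul(Mul(0, -9), 23633) = Mul(0, 23633) = 0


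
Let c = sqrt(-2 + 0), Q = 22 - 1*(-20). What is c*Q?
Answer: 42*I*sqrt(2) ≈ 59.397*I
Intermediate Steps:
Q = 42 (Q = 22 + 20 = 42)
c = I*sqrt(2) (c = sqrt(-2) = I*sqrt(2) ≈ 1.4142*I)
c*Q = (I*sqrt(2))*42 = 42*I*sqrt(2)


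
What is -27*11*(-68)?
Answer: 20196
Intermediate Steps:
-27*11*(-68) = -9*33*(-68) = -297*(-68) = 20196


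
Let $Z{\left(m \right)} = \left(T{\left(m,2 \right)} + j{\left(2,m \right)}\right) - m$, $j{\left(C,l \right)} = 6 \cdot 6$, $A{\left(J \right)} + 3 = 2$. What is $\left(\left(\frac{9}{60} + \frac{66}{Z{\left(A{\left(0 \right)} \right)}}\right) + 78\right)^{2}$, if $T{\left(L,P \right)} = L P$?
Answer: $\frac{5022081}{784} \approx 6405.7$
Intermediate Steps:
$A{\left(J \right)} = -1$ ($A{\left(J \right)} = -3 + 2 = -1$)
$j{\left(C,l \right)} = 36$
$Z{\left(m \right)} = 36 + m$ ($Z{\left(m \right)} = \left(m 2 + 36\right) - m = \left(2 m + 36\right) - m = \left(36 + 2 m\right) - m = 36 + m$)
$\left(\left(\frac{9}{60} + \frac{66}{Z{\left(A{\left(0 \right)} \right)}}\right) + 78\right)^{2} = \left(\left(\frac{9}{60} + \frac{66}{36 - 1}\right) + 78\right)^{2} = \left(\left(9 \cdot \frac{1}{60} + \frac{66}{35}\right) + 78\right)^{2} = \left(\left(\frac{3}{20} + 66 \cdot \frac{1}{35}\right) + 78\right)^{2} = \left(\left(\frac{3}{20} + \frac{66}{35}\right) + 78\right)^{2} = \left(\frac{57}{28} + 78\right)^{2} = \left(\frac{2241}{28}\right)^{2} = \frac{5022081}{784}$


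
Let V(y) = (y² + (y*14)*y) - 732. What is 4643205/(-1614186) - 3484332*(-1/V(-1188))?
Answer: -367736642869/135600771054 ≈ -2.7119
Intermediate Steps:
V(y) = -732 + 15*y² (V(y) = (y² + (14*y)*y) - 732 = (y² + 14*y²) - 732 = 15*y² - 732 = -732 + 15*y²)
4643205/(-1614186) - 3484332*(-1/V(-1188)) = 4643205/(-1614186) - 3484332*(-1/(-732 + 15*(-1188)²)) = 4643205*(-1/1614186) - 3484332*(-1/(-732 + 15*1411344)) = -221105/76866 - 3484332*(-1/(-732 + 21170160)) = -221105/76866 - 3484332/((-1*21169428)) = -221105/76866 - 3484332/(-21169428) = -221105/76866 - 3484332*(-1/21169428) = -221105/76866 + 290361/1764119 = -367736642869/135600771054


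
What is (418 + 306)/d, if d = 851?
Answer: 724/851 ≈ 0.85076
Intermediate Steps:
(418 + 306)/d = (418 + 306)/851 = 724*(1/851) = 724/851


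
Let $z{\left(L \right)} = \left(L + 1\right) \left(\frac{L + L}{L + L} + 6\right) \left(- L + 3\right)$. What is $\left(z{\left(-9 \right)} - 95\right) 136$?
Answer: $-104312$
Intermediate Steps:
$z{\left(L \right)} = \left(3 - L\right) \left(7 + 7 L\right)$ ($z{\left(L \right)} = \left(1 + L\right) \left(\frac{2 L}{2 L} + 6\right) \left(3 - L\right) = \left(1 + L\right) \left(2 L \frac{1}{2 L} + 6\right) \left(3 - L\right) = \left(1 + L\right) \left(1 + 6\right) \left(3 - L\right) = \left(1 + L\right) 7 \left(3 - L\right) = \left(7 + 7 L\right) \left(3 - L\right) = \left(3 - L\right) \left(7 + 7 L\right)$)
$\left(z{\left(-9 \right)} - 95\right) 136 = \left(\left(21 - 7 \left(-9\right)^{2} + 14 \left(-9\right)\right) - 95\right) 136 = \left(\left(21 - 567 - 126\right) - 95\right) 136 = \left(-672 - 95\right) 136 = \left(-767\right) 136 = -104312$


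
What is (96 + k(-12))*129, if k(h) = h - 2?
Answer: 10578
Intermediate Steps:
k(h) = -2 + h
(96 + k(-12))*129 = (96 + (-2 - 12))*129 = (96 - 14)*129 = 82*129 = 10578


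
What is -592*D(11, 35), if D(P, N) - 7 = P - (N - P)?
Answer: 3552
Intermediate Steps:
D(P, N) = 7 - N + 2*P (D(P, N) = 7 + (P - (N - P)) = 7 + (P + (P - N)) = 7 + (-N + 2*P) = 7 - N + 2*P)
-592*D(11, 35) = -592*(7 - 1*35 + 2*11) = -592*(7 - 35 + 22) = -592*(-6) = 3552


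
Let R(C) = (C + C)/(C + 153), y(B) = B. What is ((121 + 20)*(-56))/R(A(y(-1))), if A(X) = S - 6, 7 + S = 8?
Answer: 584304/5 ≈ 1.1686e+5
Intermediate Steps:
S = 1 (S = -7 + 8 = 1)
A(X) = -5 (A(X) = 1 - 6 = -5)
R(C) = 2*C/(153 + C) (R(C) = (2*C)/(153 + C) = 2*C/(153 + C))
((121 + 20)*(-56))/R(A(y(-1))) = ((121 + 20)*(-56))/((2*(-5)/(153 - 5))) = (141*(-56))/((2*(-5)/148)) = -7896/(2*(-5)*(1/148)) = -7896/(-5/74) = -7896*(-74/5) = 584304/5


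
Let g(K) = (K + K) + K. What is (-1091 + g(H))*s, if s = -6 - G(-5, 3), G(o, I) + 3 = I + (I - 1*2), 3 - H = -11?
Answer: 7343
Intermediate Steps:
H = 14 (H = 3 - 1*(-11) = 3 + 11 = 14)
G(o, I) = -5 + 2*I (G(o, I) = -3 + (I + (I - 1*2)) = -3 + (I + (I - 2)) = -3 + (I + (-2 + I)) = -3 + (-2 + 2*I) = -5 + 2*I)
g(K) = 3*K (g(K) = 2*K + K = 3*K)
s = -7 (s = -6 - (-5 + 2*3) = -6 - (-5 + 6) = -6 - 1*1 = -6 - 1 = -7)
(-1091 + g(H))*s = (-1091 + 3*14)*(-7) = (-1091 + 42)*(-7) = -1049*(-7) = 7343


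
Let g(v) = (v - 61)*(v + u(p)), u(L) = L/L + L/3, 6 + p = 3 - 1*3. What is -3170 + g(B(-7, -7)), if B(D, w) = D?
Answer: -2626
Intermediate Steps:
p = -6 (p = -6 + (3 - 1*3) = -6 + (3 - 3) = -6 + 0 = -6)
u(L) = 1 + L/3 (u(L) = 1 + L*(⅓) = 1 + L/3)
g(v) = (-1 + v)*(-61 + v) (g(v) = (v - 61)*(v + (1 + (⅓)*(-6))) = (-61 + v)*(v + (1 - 2)) = (-61 + v)*(v - 1) = (-61 + v)*(-1 + v) = (-1 + v)*(-61 + v))
-3170 + g(B(-7, -7)) = -3170 + (61 + (-7)² - 62*(-7)) = -3170 + (61 + 49 + 434) = -3170 + 544 = -2626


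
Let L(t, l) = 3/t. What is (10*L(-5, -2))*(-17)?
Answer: 102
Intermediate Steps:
(10*L(-5, -2))*(-17) = (10*(3/(-5)))*(-17) = (10*(3*(-⅕)))*(-17) = (10*(-⅗))*(-17) = -6*(-17) = 102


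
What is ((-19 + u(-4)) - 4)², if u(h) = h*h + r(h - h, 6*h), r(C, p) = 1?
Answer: 36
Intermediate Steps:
u(h) = 1 + h² (u(h) = h*h + 1 = h² + 1 = 1 + h²)
((-19 + u(-4)) - 4)² = ((-19 + (1 + (-4)²)) - 4)² = ((-19 + (1 + 16)) - 4)² = ((-19 + 17) - 4)² = (-2 - 4)² = (-6)² = 36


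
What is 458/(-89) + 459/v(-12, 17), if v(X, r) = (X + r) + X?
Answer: -44057/623 ≈ -70.718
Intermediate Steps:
v(X, r) = r + 2*X
458/(-89) + 459/v(-12, 17) = 458/(-89) + 459/(17 + 2*(-12)) = 458*(-1/89) + 459/(17 - 24) = -458/89 + 459/(-7) = -458/89 + 459*(-⅐) = -458/89 - 459/7 = -44057/623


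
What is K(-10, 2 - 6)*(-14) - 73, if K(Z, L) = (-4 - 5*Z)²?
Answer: -29697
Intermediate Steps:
K(-10, 2 - 6)*(-14) - 73 = (4 + 5*(-10))²*(-14) - 73 = (4 - 50)²*(-14) - 73 = (-46)²*(-14) - 73 = 2116*(-14) - 73 = -29624 - 73 = -29697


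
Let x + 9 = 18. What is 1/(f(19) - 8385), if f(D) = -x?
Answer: -1/8394 ≈ -0.00011913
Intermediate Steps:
x = 9 (x = -9 + 18 = 9)
f(D) = -9 (f(D) = -1*9 = -9)
1/(f(19) - 8385) = 1/(-9 - 8385) = 1/(-8394) = -1/8394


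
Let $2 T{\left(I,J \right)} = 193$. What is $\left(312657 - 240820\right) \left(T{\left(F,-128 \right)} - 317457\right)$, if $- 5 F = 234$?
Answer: $- \frac{45596452477}{2} \approx -2.2798 \cdot 10^{10}$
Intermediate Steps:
$F = - \frac{234}{5}$ ($F = \left(- \frac{1}{5}\right) 234 = - \frac{234}{5} \approx -46.8$)
$T{\left(I,J \right)} = \frac{193}{2}$ ($T{\left(I,J \right)} = \frac{1}{2} \cdot 193 = \frac{193}{2}$)
$\left(312657 - 240820\right) \left(T{\left(F,-128 \right)} - 317457\right) = \left(312657 - 240820\right) \left(\frac{193}{2} - 317457\right) = 71837 \left(- \frac{634721}{2}\right) = - \frac{45596452477}{2}$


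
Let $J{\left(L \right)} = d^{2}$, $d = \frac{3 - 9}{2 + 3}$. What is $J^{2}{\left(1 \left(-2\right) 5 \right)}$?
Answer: $\frac{1296}{625} \approx 2.0736$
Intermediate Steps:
$d = - \frac{6}{5}$ ($d = \frac{3 - 9}{5} = \left(-6\right) \frac{1}{5} = - \frac{6}{5} \approx -1.2$)
$J{\left(L \right)} = \frac{36}{25}$ ($J{\left(L \right)} = \left(- \frac{6}{5}\right)^{2} = \frac{36}{25}$)
$J^{2}{\left(1 \left(-2\right) 5 \right)} = \left(\frac{36}{25}\right)^{2} = \frac{1296}{625}$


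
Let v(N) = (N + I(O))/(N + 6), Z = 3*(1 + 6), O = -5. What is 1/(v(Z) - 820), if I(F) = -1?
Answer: -27/22120 ≈ -0.0012206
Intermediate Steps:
Z = 21 (Z = 3*7 = 21)
v(N) = (-1 + N)/(6 + N) (v(N) = (N - 1)/(N + 6) = (-1 + N)/(6 + N))
1/(v(Z) - 820) = 1/((-1 + 21)/(6 + 21) - 820) = 1/(20/27 - 820) = 1/(-22120/27) = -27/22120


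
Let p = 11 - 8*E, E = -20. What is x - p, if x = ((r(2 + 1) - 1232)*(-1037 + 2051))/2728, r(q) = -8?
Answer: -6951/11 ≈ -631.91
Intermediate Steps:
p = 171 (p = 11 - 8*(-20) = 11 + 160 = 171)
x = -5070/11 (x = ((-8 - 1232)*(-1037 + 2051))/2728 = -1240*1014*(1/2728) = -1257360*1/2728 = -5070/11 ≈ -460.91)
x - p = -5070/11 - 1*171 = -5070/11 - 171 = -6951/11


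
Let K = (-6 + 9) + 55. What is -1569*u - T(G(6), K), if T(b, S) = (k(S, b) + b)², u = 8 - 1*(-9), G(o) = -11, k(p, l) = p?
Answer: -28882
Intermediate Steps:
u = 17 (u = 8 + 9 = 17)
K = 58 (K = 3 + 55 = 58)
T(b, S) = (S + b)²
-1569*u - T(G(6), K) = -1569*17 - (58 - 11)² = -26673 - 1*47² = -26673 - 1*2209 = -26673 - 2209 = -28882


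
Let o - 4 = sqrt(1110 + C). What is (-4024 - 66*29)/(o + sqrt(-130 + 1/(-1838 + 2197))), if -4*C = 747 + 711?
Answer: -4263484/(2872 + 359*sqrt(2982) + 2*I*sqrt(16754171)) ≈ -167.47 + 60.998*I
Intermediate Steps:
C = -729/2 (C = -(747 + 711)/4 = -1/4*1458 = -729/2 ≈ -364.50)
o = 4 + sqrt(2982)/2 (o = 4 + sqrt(1110 - 729/2) = 4 + sqrt(1491/2) = 4 + sqrt(2982)/2 ≈ 31.304)
(-4024 - 66*29)/(o + sqrt(-130 + 1/(-1838 + 2197))) = (-4024 - 66*29)/((4 + sqrt(2982)/2) + sqrt(-130 + 1/(-1838 + 2197))) = (-4024 - 1914)/((4 + sqrt(2982)/2) + sqrt(-130 + 1/359)) = -5938/((4 + sqrt(2982)/2) + sqrt(-130 + 1/359)) = -5938/((4 + sqrt(2982)/2) + sqrt(-46669/359)) = -5938/((4 + sqrt(2982)/2) + I*sqrt(16754171)/359) = -5938/(4 + sqrt(2982)/2 + I*sqrt(16754171)/359)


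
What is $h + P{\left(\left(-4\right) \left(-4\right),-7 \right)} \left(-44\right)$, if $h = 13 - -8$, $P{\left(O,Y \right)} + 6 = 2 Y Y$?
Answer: $-4027$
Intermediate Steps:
$P{\left(O,Y \right)} = -6 + 2 Y^{2}$ ($P{\left(O,Y \right)} = -6 + 2 Y Y = -6 + 2 Y^{2}$)
$h = 21$ ($h = 13 + 8 = 21$)
$h + P{\left(\left(-4\right) \left(-4\right),-7 \right)} \left(-44\right) = 21 + \left(-6 + 2 \left(-7\right)^{2}\right) \left(-44\right) = 21 + \left(-6 + 2 \cdot 49\right) \left(-44\right) = 21 + \left(-6 + 98\right) \left(-44\right) = 21 + 92 \left(-44\right) = 21 - 4048 = -4027$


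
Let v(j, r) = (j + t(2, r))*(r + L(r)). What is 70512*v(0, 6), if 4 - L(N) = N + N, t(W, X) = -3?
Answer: 423072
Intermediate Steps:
L(N) = 4 - 2*N (L(N) = 4 - (N + N) = 4 - 2*N)
v(j, r) = (-3 + j)*(4 - r) (v(j, r) = (j - 3)*(r + (4 - 2*r)) = (-3 + j)*(4 - r))
70512*v(0, 6) = 70512*(-12 + 3*6 + 4*0 - 1*0*6) = 70512*(-12 + 18 + 0 + 0) = 70512*6 = 423072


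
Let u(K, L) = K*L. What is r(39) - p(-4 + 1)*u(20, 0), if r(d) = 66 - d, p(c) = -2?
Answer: 27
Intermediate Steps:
r(39) - p(-4 + 1)*u(20, 0) = (66 - 1*39) - (-2)*20*0 = (66 - 39) - (-2)*0 = 27 - 1*0 = 27 + 0 = 27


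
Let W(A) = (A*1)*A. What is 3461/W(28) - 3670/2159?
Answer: 4595019/1692656 ≈ 2.7147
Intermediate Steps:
W(A) = A² (W(A) = A*A = A²)
3461/W(28) - 3670/2159 = 3461/(28²) - 3670/2159 = 3461/784 - 3670*1/2159 = 3461*(1/784) - 3670/2159 = 3461/784 - 3670/2159 = 4595019/1692656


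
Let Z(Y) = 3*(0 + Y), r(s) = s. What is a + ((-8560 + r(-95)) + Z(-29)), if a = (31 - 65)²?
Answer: -7586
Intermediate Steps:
Z(Y) = 3*Y
a = 1156 (a = (-34)² = 1156)
a + ((-8560 + r(-95)) + Z(-29)) = 1156 + ((-8560 - 95) + 3*(-29)) = 1156 + (-8655 - 87) = 1156 - 8742 = -7586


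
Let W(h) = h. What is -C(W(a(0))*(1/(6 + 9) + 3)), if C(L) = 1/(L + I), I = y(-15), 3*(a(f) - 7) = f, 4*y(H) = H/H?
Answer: -60/1303 ≈ -0.046048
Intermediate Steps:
y(H) = ¼ (y(H) = (H/H)/4 = (¼)*1 = ¼)
a(f) = 7 + f/3
I = ¼ ≈ 0.25000
C(L) = 1/(¼ + L) (C(L) = 1/(L + ¼) = 1/(¼ + L))
-C(W(a(0))*(1/(6 + 9) + 3)) = -4/(1 + 4*((7 + (⅓)*0)*(1/(6 + 9) + 3))) = -4/(1 + 4*((7 + 0)*(1/15 + 3))) = -4/(1 + 4*(7*(1/15 + 3))) = -4/(1 + 4*(7*(46/15))) = -4/(1 + 4*(322/15)) = -4/(1 + 1288/15) = -4/1303/15 = -4*15/1303 = -1*60/1303 = -60/1303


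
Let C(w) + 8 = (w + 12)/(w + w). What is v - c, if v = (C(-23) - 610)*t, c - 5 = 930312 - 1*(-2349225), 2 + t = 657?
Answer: -169472067/46 ≈ -3.6842e+6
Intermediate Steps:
t = 655 (t = -2 + 657 = 655)
C(w) = -8 + (12 + w)/(2*w) (C(w) = -8 + (w + 12)/(w + w) = -8 + (12 + w)/((2*w)) = -8 + (12 + w)*(1/(2*w)) = -8 + (12 + w)/(2*w))
c = 3279542 (c = 5 + (930312 - 1*(-2349225)) = 5 + (930312 + 2349225) = 5 + 3279537 = 3279542)
v = -18613135/46 (v = ((-15/2 + 6/(-23)) - 610)*655 = ((-15/2 + 6*(-1/23)) - 610)*655 = ((-15/2 - 6/23) - 610)*655 = (-357/46 - 610)*655 = -28417/46*655 = -18613135/46 ≈ -4.0463e+5)
v - c = -18613135/46 - 1*3279542 = -18613135/46 - 3279542 = -169472067/46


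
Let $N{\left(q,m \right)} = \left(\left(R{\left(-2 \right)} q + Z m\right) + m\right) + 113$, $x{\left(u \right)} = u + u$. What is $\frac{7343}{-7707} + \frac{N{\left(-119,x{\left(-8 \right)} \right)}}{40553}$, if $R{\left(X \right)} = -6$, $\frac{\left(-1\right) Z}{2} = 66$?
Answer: $- \frac{39321874}{44648853} \approx -0.88069$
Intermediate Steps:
$Z = -132$ ($Z = \left(-2\right) 66 = -132$)
$x{\left(u \right)} = 2 u$
$N{\left(q,m \right)} = 113 - 131 m - 6 q$ ($N{\left(q,m \right)} = \left(\left(- 6 q - 132 m\right) + m\right) + 113 = \left(\left(- 132 m - 6 q\right) + m\right) + 113 = \left(- 131 m - 6 q\right) + 113 = 113 - 131 m - 6 q$)
$\frac{7343}{-7707} + \frac{N{\left(-119,x{\left(-8 \right)} \right)}}{40553} = \frac{7343}{-7707} + \frac{113 - 131 \cdot 2 \left(-8\right) - -714}{40553} = 7343 \left(- \frac{1}{7707}\right) + \left(113 - -2096 + 714\right) \frac{1}{40553} = - \frac{1049}{1101} + \left(113 + 2096 + 714\right) \frac{1}{40553} = - \frac{1049}{1101} + 2923 \cdot \frac{1}{40553} = - \frac{1049}{1101} + \frac{2923}{40553} = - \frac{39321874}{44648853}$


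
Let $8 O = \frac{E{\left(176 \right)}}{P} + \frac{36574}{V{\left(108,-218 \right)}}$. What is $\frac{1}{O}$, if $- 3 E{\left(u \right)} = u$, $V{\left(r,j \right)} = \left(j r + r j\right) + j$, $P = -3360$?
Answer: $- \frac{17030160}{1608661} \approx -10.587$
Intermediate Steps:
$V{\left(r,j \right)} = j + 2 j r$ ($V{\left(r,j \right)} = \left(j r + j r\right) + j = 2 j r + j = j + 2 j r$)
$E{\left(u \right)} = - \frac{u}{3}$
$O = - \frac{1608661}{17030160}$ ($O = \frac{\frac{\left(- \frac{1}{3}\right) 176}{-3360} + \frac{36574}{\left(-218\right) \left(1 + 2 \cdot 108\right)}}{8} = \frac{\left(- \frac{176}{3}\right) \left(- \frac{1}{3360}\right) + \frac{36574}{\left(-218\right) \left(1 + 216\right)}}{8} = \frac{\frac{11}{630} + \frac{36574}{\left(-218\right) 217}}{8} = \frac{\frac{11}{630} + \frac{36574}{-47306}}{8} = \frac{\frac{11}{630} + 36574 \left(- \frac{1}{47306}\right)}{8} = \frac{\frac{11}{630} - \frac{18287}{23653}}{8} = \frac{1}{8} \left(- \frac{1608661}{2128770}\right) = - \frac{1608661}{17030160} \approx -0.09446$)
$\frac{1}{O} = \frac{1}{- \frac{1608661}{17030160}} = - \frac{17030160}{1608661}$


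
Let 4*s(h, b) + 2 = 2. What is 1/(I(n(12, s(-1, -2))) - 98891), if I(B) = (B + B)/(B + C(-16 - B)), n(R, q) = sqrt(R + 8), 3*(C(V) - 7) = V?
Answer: -1087753/107564235299 + 12*sqrt(5)/107564235299 ≈ -1.0112e-5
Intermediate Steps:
C(V) = 7 + V/3
s(h, b) = 0 (s(h, b) = -1/2 + (1/4)*2 = -1/2 + 1/2 = 0)
n(R, q) = sqrt(8 + R)
I(B) = 2*B/(5/3 + 2*B/3) (I(B) = (B + B)/(B + (7 + (-16 - B)/3)) = (2*B)/(B + (7 + (-16/3 - B/3))) = (2*B)/(B + (5/3 - B/3)) = (2*B)/(5/3 + 2*B/3) = 2*B/(5/3 + 2*B/3))
1/(I(n(12, s(-1, -2))) - 98891) = 1/(6*sqrt(8 + 12)/(5 + 2*sqrt(8 + 12)) - 98891) = 1/(6*sqrt(20)/(5 + 2*sqrt(20)) - 98891) = 1/(6*(2*sqrt(5))/(5 + 2*(2*sqrt(5))) - 98891) = 1/(6*(2*sqrt(5))/(5 + 4*sqrt(5)) - 98891) = 1/(12*sqrt(5)/(5 + 4*sqrt(5)) - 98891) = 1/(-98891 + 12*sqrt(5)/(5 + 4*sqrt(5)))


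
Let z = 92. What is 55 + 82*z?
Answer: 7599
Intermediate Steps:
55 + 82*z = 55 + 82*92 = 55 + 7544 = 7599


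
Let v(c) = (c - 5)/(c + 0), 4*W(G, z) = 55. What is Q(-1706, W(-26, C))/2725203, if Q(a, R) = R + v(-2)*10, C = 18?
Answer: 5/279508 ≈ 1.7889e-5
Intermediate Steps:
W(G, z) = 55/4 (W(G, z) = (¼)*55 = 55/4)
v(c) = (-5 + c)/c
Q(a, R) = 35 + R (Q(a, R) = R + ((-5 - 2)/(-2))*10 = R - ½*(-7)*10 = R + (7/2)*10 = R + 35 = 35 + R)
Q(-1706, W(-26, C))/2725203 = (35 + 55/4)/2725203 = (195/4)*(1/2725203) = 5/279508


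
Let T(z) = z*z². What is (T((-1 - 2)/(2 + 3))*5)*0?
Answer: 0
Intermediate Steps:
T(z) = z³
(T((-1 - 2)/(2 + 3))*5)*0 = (((-1 - 2)/(2 + 3))³*5)*0 = ((-3/5)³*5)*0 = ((-3*⅕)³*5)*0 = ((-⅗)³*5)*0 = -27/125*5*0 = -27/25*0 = 0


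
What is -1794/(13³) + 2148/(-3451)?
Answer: -839250/583219 ≈ -1.4390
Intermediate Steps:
-1794/(13³) + 2148/(-3451) = -1794/2197 + 2148*(-1/3451) = -1794*1/2197 - 2148/3451 = -138/169 - 2148/3451 = -839250/583219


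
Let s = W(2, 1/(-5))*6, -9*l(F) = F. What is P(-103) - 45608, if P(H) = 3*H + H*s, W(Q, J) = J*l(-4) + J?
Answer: -686077/15 ≈ -45738.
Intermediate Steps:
l(F) = -F/9
W(Q, J) = 13*J/9 (W(Q, J) = J*(-⅑*(-4)) + J = J*(4/9) + J = 4*J/9 + J = 13*J/9)
s = -26/15 (s = ((13/9)/(-5))*6 = ((13/9)*(-⅕))*6 = -13/45*6 = -26/15 ≈ -1.7333)
P(H) = 19*H/15 (P(H) = 3*H + H*(-26/15) = 3*H - 26*H/15 = 19*H/15)
P(-103) - 45608 = (19/15)*(-103) - 45608 = -1957/15 - 45608 = -686077/15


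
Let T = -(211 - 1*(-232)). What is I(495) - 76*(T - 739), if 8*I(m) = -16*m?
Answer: 88842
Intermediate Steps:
I(m) = -2*m (I(m) = (-16*m)/8 = -2*m)
T = -443 (T = -(211 + 232) = -1*443 = -443)
I(495) - 76*(T - 739) = -2*495 - 76*(-443 - 739) = -990 - 76*(-1182) = -990 + 89832 = 88842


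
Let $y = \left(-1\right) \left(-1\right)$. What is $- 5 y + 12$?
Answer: $7$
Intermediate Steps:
$y = 1$
$- 5 y + 12 = \left(-5\right) 1 + 12 = -5 + 12 = 7$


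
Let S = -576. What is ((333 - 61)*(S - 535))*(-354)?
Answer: 106975968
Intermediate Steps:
((333 - 61)*(S - 535))*(-354) = ((333 - 61)*(-576 - 535))*(-354) = (272*(-1111))*(-354) = -302192*(-354) = 106975968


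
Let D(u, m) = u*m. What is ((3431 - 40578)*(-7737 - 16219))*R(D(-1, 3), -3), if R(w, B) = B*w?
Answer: 8009041788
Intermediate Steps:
D(u, m) = m*u
((3431 - 40578)*(-7737 - 16219))*R(D(-1, 3), -3) = ((3431 - 40578)*(-7737 - 16219))*(-9*(-1)) = (-37147*(-23956))*(-3*(-3)) = 889893532*9 = 8009041788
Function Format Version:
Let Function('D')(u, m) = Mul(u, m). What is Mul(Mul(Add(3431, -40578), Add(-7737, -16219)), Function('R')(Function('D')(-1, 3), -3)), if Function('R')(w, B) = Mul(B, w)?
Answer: 8009041788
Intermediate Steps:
Function('D')(u, m) = Mul(m, u)
Mul(Mul(Add(3431, -40578), Add(-7737, -16219)), Function('R')(Function('D')(-1, 3), -3)) = Mul(Mul(Add(3431, -40578), Add(-7737, -16219)), Mul(-3, Mul(3, -1))) = Mul(Mul(-37147, -23956), Mul(-3, -3)) = Mul(889893532, 9) = 8009041788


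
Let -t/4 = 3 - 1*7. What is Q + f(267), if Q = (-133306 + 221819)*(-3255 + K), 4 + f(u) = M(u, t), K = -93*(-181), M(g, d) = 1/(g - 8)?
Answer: 311273843091/259 ≈ 1.2018e+9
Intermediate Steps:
t = 16 (t = -4*(3 - 1*7) = -4*(3 - 7) = -4*(-4) = 16)
M(g, d) = 1/(-8 + g)
K = 16833
f(u) = -4 + 1/(-8 + u)
Q = 1201829514 (Q = (-133306 + 221819)*(-3255 + 16833) = 88513*13578 = 1201829514)
Q + f(267) = 1201829514 + (33 - 4*267)/(-8 + 267) = 1201829514 + (33 - 1068)/259 = 1201829514 + (1/259)*(-1035) = 1201829514 - 1035/259 = 311273843091/259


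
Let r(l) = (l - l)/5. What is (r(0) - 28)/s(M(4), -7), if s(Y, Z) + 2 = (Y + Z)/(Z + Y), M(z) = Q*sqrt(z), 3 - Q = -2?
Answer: 28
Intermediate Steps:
Q = 5 (Q = 3 - 1*(-2) = 3 + 2 = 5)
M(z) = 5*sqrt(z)
s(Y, Z) = -1 (s(Y, Z) = -2 + (Y + Z)/(Z + Y) = -2 + (Y + Z)/(Y + Z) = -2 + 1 = -1)
r(l) = 0 (r(l) = 0*(1/5) = 0)
(r(0) - 28)/s(M(4), -7) = (0 - 28)/(-1) = -1*(-28) = 28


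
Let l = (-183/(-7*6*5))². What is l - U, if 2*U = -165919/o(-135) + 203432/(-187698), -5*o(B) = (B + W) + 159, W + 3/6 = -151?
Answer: 1211588050233/372267700 ≈ 3254.6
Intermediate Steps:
W = -303/2 (W = -½ - 151 = -303/2 ≈ -151.50)
o(B) = -3/2 - B/5 (o(B) = -((B - 303/2) + 159)/5 = -((-303/2 + B) + 159)/5 = -(15/2 + B)/5 = -3/2 - B/5)
U = -1730436221/531811 (U = (-165919/(-3/2 - ⅕*(-135)) + 203432/(-187698))/2 = (-165919/(-3/2 + 27) + 203432*(-1/187698))/2 = (-165919/51/2 - 101716/93849)/2 = (-165919*2/51 - 101716/93849)/2 = (-331838/51 - 101716/93849)/2 = (½)*(-3460872442/531811) = -1730436221/531811 ≈ -3253.9)
l = 3721/4900 (l = (-183/((-42*5)))² = (-183/(-210))² = (-183*(-1/210))² = (61/70)² = 3721/4900 ≈ 0.75939)
l - U = 3721/4900 - 1*(-1730436221/531811) = 3721/4900 + 1730436221/531811 = 1211588050233/372267700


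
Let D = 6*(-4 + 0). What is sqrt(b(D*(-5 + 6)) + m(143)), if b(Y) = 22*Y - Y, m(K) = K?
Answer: 19*I ≈ 19.0*I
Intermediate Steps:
D = -24 (D = 6*(-4) = -24)
b(Y) = 21*Y
sqrt(b(D*(-5 + 6)) + m(143)) = sqrt(21*(-24*(-5 + 6)) + 143) = sqrt(21*(-24*1) + 143) = sqrt(21*(-24) + 143) = sqrt(-504 + 143) = sqrt(-361) = 19*I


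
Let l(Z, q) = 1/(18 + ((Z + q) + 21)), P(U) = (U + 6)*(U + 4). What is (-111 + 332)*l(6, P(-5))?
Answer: 221/44 ≈ 5.0227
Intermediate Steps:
P(U) = (4 + U)*(6 + U) (P(U) = (6 + U)*(4 + U) = (4 + U)*(6 + U))
l(Z, q) = 1/(39 + Z + q) (l(Z, q) = 1/(18 + (21 + Z + q)) = 1/(39 + Z + q))
(-111 + 332)*l(6, P(-5)) = (-111 + 332)/(39 + 6 + (24 + (-5)**2 + 10*(-5))) = 221/(39 + 6 + (24 + 25 - 50)) = 221/(39 + 6 - 1) = 221/44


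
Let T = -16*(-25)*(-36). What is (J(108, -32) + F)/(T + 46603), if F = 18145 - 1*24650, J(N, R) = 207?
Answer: -6298/32203 ≈ -0.19557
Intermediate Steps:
T = -14400 (T = 400*(-36) = -14400)
F = -6505 (F = 18145 - 24650 = -6505)
(J(108, -32) + F)/(T + 46603) = (207 - 6505)/(-14400 + 46603) = -6298/32203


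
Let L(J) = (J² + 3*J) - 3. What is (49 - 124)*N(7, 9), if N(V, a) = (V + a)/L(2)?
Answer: -1200/7 ≈ -171.43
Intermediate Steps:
L(J) = -3 + J² + 3*J
N(V, a) = V/7 + a/7 (N(V, a) = (V + a)/(-3 + 2² + 3*2) = (V + a)/(-3 + 4 + 6) = (V + a)/7 = (V + a)*(⅐) = V/7 + a/7)
(49 - 124)*N(7, 9) = (49 - 124)*((⅐)*7 + (⅐)*9) = -75*(1 + 9/7) = -75*16/7 = -1200/7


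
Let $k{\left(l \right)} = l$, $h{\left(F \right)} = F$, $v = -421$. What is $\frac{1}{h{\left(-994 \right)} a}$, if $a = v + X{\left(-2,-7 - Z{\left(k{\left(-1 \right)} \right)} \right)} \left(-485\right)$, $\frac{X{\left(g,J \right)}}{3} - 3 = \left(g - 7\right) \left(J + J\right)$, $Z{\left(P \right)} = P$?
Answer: $\frac{1}{160954444} \approx 6.2129 \cdot 10^{-9}$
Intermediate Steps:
$X{\left(g,J \right)} = 9 + 6 J \left(-7 + g\right)$ ($X{\left(g,J \right)} = 9 + 3 \left(g - 7\right) \left(J + J\right) = 9 + 3 \left(-7 + g\right) 2 J = 9 + 3 \cdot 2 J \left(-7 + g\right) = 9 + 6 J \left(-7 + g\right)$)
$a = -161926$ ($a = -421 + \left(9 - 42 \left(-7 - -1\right) + 6 \left(-7 - -1\right) \left(-2\right)\right) \left(-485\right) = -421 + \left(9 - 42 \left(-7 + 1\right) + 6 \left(-7 + 1\right) \left(-2\right)\right) \left(-485\right) = -421 + \left(9 - -252 + 6 \left(-6\right) \left(-2\right)\right) \left(-485\right) = -421 + \left(9 + 252 + 72\right) \left(-485\right) = -421 + 333 \left(-485\right) = -421 - 161505 = -161926$)
$\frac{1}{h{\left(-994 \right)} a} = \frac{1}{\left(-994\right) \left(-161926\right)} = \left(- \frac{1}{994}\right) \left(- \frac{1}{161926}\right) = \frac{1}{160954444}$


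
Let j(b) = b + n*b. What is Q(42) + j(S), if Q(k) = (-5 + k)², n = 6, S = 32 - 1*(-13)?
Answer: 1684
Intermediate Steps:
S = 45 (S = 32 + 13 = 45)
j(b) = 7*b (j(b) = b + 6*b = 7*b)
Q(42) + j(S) = (-5 + 42)² + 7*45 = 37² + 315 = 1369 + 315 = 1684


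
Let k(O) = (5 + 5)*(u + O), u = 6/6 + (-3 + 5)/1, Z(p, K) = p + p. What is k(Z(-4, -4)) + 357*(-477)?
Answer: -170339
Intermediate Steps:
Z(p, K) = 2*p
u = 3 (u = 6*(⅙) + 2*1 = 1 + 2 = 3)
k(O) = 30 + 10*O (k(O) = (5 + 5)*(3 + O) = 10*(3 + O) = 30 + 10*O)
k(Z(-4, -4)) + 357*(-477) = (30 + 10*(2*(-4))) + 357*(-477) = (30 + 10*(-8)) - 170289 = (30 - 80) - 170289 = -50 - 170289 = -170339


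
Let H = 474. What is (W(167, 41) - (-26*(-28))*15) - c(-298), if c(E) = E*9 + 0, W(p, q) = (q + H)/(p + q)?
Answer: -1712989/208 ≈ -8235.5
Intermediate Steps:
W(p, q) = (474 + q)/(p + q) (W(p, q) = (q + 474)/(p + q) = (474 + q)/(p + q))
c(E) = 9*E (c(E) = 9*E + 0 = 9*E)
(W(167, 41) - (-26*(-28))*15) - c(-298) = ((474 + 41)/(167 + 41) - (-26*(-28))*15) - 9*(-298) = (515/208 - 728*15) - 1*(-2682) = ((1/208)*515 - 1*10920) + 2682 = (515/208 - 10920) + 2682 = -2270845/208 + 2682 = -1712989/208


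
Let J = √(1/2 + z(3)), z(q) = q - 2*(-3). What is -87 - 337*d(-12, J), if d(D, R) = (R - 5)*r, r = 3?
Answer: 4968 - 1011*√38/2 ≈ 1851.9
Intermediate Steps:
z(q) = 6 + q (z(q) = q + 6 = 6 + q)
J = √38/2 (J = √(1/2 + (6 + 3)) = √(½ + 9) = √(19/2) = √38/2 ≈ 3.0822)
d(D, R) = -15 + 3*R (d(D, R) = (R - 5)*3 = (-5 + R)*3 = -15 + 3*R)
-87 - 337*d(-12, J) = -87 - 337*(-15 + 3*(√38/2)) = -87 - 337*(-15 + 3*√38/2) = -87 + (5055 - 1011*√38/2) = 4968 - 1011*√38/2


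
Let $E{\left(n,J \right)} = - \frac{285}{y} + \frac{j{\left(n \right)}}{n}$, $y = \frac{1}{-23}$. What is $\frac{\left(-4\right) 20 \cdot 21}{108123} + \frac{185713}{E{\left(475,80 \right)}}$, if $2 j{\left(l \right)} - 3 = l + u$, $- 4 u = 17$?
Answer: $\frac{5084104476840}{179562713339} \approx 28.314$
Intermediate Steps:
$u = - \frac{17}{4}$ ($u = \left(- \frac{1}{4}\right) 17 = - \frac{17}{4} \approx -4.25$)
$y = - \frac{1}{23} \approx -0.043478$
$j{\left(l \right)} = - \frac{5}{8} + \frac{l}{2}$ ($j{\left(l \right)} = \frac{3}{2} + \frac{l - \frac{17}{4}}{2} = \frac{3}{2} + \frac{- \frac{17}{4} + l}{2} = \frac{3}{2} + \left(- \frac{17}{8} + \frac{l}{2}\right) = - \frac{5}{8} + \frac{l}{2}$)
$E{\left(n,J \right)} = 6555 + \frac{- \frac{5}{8} + \frac{n}{2}}{n}$ ($E{\left(n,J \right)} = - \frac{285}{- \frac{1}{23}} + \frac{- \frac{5}{8} + \frac{n}{2}}{n} = \left(-285\right) \left(-23\right) + \frac{- \frac{5}{8} + \frac{n}{2}}{n} = 6555 + \frac{- \frac{5}{8} + \frac{n}{2}}{n}$)
$\frac{\left(-4\right) 20 \cdot 21}{108123} + \frac{185713}{E{\left(475,80 \right)}} = \frac{\left(-4\right) 20 \cdot 21}{108123} + \frac{185713}{\frac{1}{8} \cdot \frac{1}{475} \left(-5 + 52444 \cdot 475\right)} = \left(-80\right) 21 \cdot \frac{1}{108123} + \frac{185713}{\frac{1}{8} \cdot \frac{1}{475} \left(-5 + 24910900\right)} = \left(-1680\right) \frac{1}{108123} + \frac{185713}{\frac{1}{8} \cdot \frac{1}{475} \cdot 24910895} = - \frac{560}{36041} + \frac{185713}{\frac{4982179}{760}} = - \frac{560}{36041} + 185713 \cdot \frac{760}{4982179} = - \frac{560}{36041} + \frac{141141880}{4982179} = \frac{5084104476840}{179562713339}$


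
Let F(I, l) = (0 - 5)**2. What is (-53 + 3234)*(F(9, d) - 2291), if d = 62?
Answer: -7208146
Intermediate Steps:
F(I, l) = 25 (F(I, l) = (-5)**2 = 25)
(-53 + 3234)*(F(9, d) - 2291) = (-53 + 3234)*(25 - 2291) = 3181*(-2266) = -7208146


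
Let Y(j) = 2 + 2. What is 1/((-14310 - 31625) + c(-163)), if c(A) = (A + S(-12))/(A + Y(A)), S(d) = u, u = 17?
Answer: -159/7303519 ≈ -2.1770e-5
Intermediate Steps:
Y(j) = 4
S(d) = 17
c(A) = (17 + A)/(4 + A) (c(A) = (A + 17)/(A + 4) = (17 + A)/(4 + A))
1/((-14310 - 31625) + c(-163)) = 1/((-14310 - 31625) + (17 - 163)/(4 - 163)) = 1/(-45935 - 146/(-159)) = 1/(-45935 - 1/159*(-146)) = 1/(-45935 + 146/159) = 1/(-7303519/159) = -159/7303519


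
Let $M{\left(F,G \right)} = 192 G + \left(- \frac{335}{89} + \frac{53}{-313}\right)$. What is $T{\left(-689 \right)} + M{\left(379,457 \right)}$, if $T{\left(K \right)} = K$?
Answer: $\frac{2424981563}{27857} \approx 87051.0$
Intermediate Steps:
$M{\left(F,G \right)} = - \frac{109572}{27857} + 192 G$ ($M{\left(F,G \right)} = 192 G + \left(\left(-335\right) \frac{1}{89} + 53 \left(- \frac{1}{313}\right)\right) = 192 G - \frac{109572}{27857} = - \frac{109572}{27857} + 192 G$)
$T{\left(-689 \right)} + M{\left(379,457 \right)} = -689 + \left(- \frac{109572}{27857} + 192 \cdot 457\right) = -689 + \left(- \frac{109572}{27857} + 87744\right) = -689 + \frac{2444175036}{27857} = \frac{2424981563}{27857}$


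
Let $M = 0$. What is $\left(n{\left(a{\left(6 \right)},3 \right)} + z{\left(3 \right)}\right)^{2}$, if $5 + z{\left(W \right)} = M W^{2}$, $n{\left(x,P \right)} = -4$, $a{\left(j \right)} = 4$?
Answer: $81$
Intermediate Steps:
$z{\left(W \right)} = -5$ ($z{\left(W \right)} = -5 + 0 W^{2} = -5 + 0 = -5$)
$\left(n{\left(a{\left(6 \right)},3 \right)} + z{\left(3 \right)}\right)^{2} = \left(-4 - 5\right)^{2} = \left(-9\right)^{2} = 81$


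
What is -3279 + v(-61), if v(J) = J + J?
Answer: -3401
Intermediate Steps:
v(J) = 2*J
-3279 + v(-61) = -3279 + 2*(-61) = -3279 - 122 = -3401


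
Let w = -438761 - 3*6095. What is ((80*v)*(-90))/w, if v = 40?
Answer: 144000/228523 ≈ 0.63013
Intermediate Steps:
w = -457046 (w = -438761 - 1*18285 = -438761 - 18285 = -457046)
((80*v)*(-90))/w = ((80*40)*(-90))/(-457046) = (3200*(-90))*(-1/457046) = -288000*(-1/457046) = 144000/228523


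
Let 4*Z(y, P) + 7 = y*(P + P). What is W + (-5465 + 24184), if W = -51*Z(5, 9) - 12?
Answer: 70595/4 ≈ 17649.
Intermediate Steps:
Z(y, P) = -7/4 + P*y/2 (Z(y, P) = -7/4 + (y*(P + P))/4 = -7/4 + (y*(2*P))/4 = -7/4 + (2*P*y)/4 = -7/4 + P*y/2)
W = -4281/4 (W = -51*(-7/4 + (½)*9*5) - 12 = -51*(-7/4 + 45/2) - 12 = -51*83/4 - 12 = -4233/4 - 12 = -4281/4 ≈ -1070.3)
W + (-5465 + 24184) = -4281/4 + (-5465 + 24184) = -4281/4 + 18719 = 70595/4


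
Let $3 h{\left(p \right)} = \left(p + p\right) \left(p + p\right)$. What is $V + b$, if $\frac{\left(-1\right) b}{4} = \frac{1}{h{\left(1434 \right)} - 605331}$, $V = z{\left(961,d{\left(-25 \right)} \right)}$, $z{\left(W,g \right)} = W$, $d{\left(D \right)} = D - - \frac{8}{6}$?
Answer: $\frac{2053154393}{2136477} \approx 961.0$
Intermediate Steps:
$h{\left(p \right)} = \frac{4 p^{2}}{3}$ ($h{\left(p \right)} = \frac{\left(p + p\right) \left(p + p\right)}{3} = \frac{2 p 2 p}{3} = \frac{4 p^{2}}{3}$)
$d{\left(D \right)} = \frac{4}{3} + D$ ($d{\left(D \right)} = D - \left(-8\right) \frac{1}{6} = D - - \frac{4}{3} = D + \frac{4}{3} = \frac{4}{3} + D$)
$V = 961$
$b = - \frac{4}{2136477}$ ($b = - \frac{4}{\frac{4 \cdot 1434^{2}}{3} - 605331} = - \frac{4}{\frac{4}{3} \cdot 2056356 - 605331} = - \frac{4}{2741808 - 605331} = - \frac{4}{2136477} \approx -1.8722 \cdot 10^{-6}$)
$V + b = 961 - \frac{4}{2136477} = \frac{2053154393}{2136477}$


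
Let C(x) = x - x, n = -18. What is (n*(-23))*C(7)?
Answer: 0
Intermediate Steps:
C(x) = 0
(n*(-23))*C(7) = -18*(-23)*0 = 414*0 = 0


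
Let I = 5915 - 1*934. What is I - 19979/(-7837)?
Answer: 39056076/7837 ≈ 4983.5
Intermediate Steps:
I = 4981 (I = 5915 - 934 = 4981)
I - 19979/(-7837) = 4981 - 19979/(-7837) = 4981 - 19979*(-1/7837) = 4981 + 19979/7837 = 39056076/7837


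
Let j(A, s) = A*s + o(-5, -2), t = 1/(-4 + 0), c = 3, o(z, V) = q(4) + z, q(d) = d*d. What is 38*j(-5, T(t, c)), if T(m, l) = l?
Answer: -152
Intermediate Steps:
q(d) = d**2
o(z, V) = 16 + z (o(z, V) = 4**2 + z = 16 + z)
t = -1/4 (t = 1/(-4) = -1/4 ≈ -0.25000)
j(A, s) = 11 + A*s (j(A, s) = A*s + (16 - 5) = A*s + 11 = 11 + A*s)
38*j(-5, T(t, c)) = 38*(11 - 5*3) = 38*(11 - 15) = 38*(-4) = -152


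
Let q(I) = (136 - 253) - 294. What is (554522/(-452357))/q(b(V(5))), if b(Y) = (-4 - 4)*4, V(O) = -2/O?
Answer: 554522/185918727 ≈ 0.0029826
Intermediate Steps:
b(Y) = -32 (b(Y) = -8*4 = -32)
q(I) = -411 (q(I) = -117 - 294 = -411)
(554522/(-452357))/q(b(V(5))) = (554522/(-452357))/(-411) = (554522*(-1/452357))*(-1/411) = -554522/452357*(-1/411) = 554522/185918727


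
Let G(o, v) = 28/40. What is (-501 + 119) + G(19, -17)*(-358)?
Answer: -3163/5 ≈ -632.60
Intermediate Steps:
G(o, v) = 7/10 (G(o, v) = 28*(1/40) = 7/10)
(-501 + 119) + G(19, -17)*(-358) = (-501 + 119) + (7/10)*(-358) = -382 - 1253/5 = -3163/5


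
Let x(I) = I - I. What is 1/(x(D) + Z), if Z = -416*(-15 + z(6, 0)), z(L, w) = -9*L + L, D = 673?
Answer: 1/26208 ≈ 3.8156e-5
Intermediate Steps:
x(I) = 0
z(L, w) = -8*L
Z = 26208 (Z = -416*(-15 - 8*6) = -416*(-15 - 48) = -416*(-63) = 26208)
1/(x(D) + Z) = 1/(0 + 26208) = 1/26208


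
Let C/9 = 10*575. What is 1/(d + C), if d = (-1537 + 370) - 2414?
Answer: 1/48169 ≈ 2.0760e-5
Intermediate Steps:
d = -3581 (d = -1167 - 2414 = -3581)
C = 51750 (C = 9*(10*575) = 9*5750 = 51750)
1/(d + C) = 1/(-3581 + 51750) = 1/48169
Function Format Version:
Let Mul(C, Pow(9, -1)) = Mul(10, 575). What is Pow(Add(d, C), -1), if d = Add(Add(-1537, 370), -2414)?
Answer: Rational(1, 48169) ≈ 2.0760e-5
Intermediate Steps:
d = -3581 (d = Add(-1167, -2414) = -3581)
C = 51750 (C = Mul(9, Mul(10, 575)) = Mul(9, 5750) = 51750)
Pow(Add(d, C), -1) = Pow(Add(-3581, 51750), -1) = Pow(48169, -1) = Rational(1, 48169)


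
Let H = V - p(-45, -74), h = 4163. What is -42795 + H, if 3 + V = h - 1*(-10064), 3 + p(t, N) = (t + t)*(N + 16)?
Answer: -33788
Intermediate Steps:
p(t, N) = -3 + 2*t*(16 + N) (p(t, N) = -3 + (t + t)*(N + 16) = -3 + (2*t)*(16 + N) = -3 + 2*t*(16 + N))
V = 14224 (V = -3 + (4163 - 1*(-10064)) = -3 + (4163 + 10064) = -3 + 14227 = 14224)
H = 9007 (H = 14224 - (-3 + 32*(-45) + 2*(-74)*(-45)) = 14224 - (-3 - 1440 + 6660) = 14224 - 1*5217 = 14224 - 5217 = 9007)
-42795 + H = -42795 + 9007 = -33788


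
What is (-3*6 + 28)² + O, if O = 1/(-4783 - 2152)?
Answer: 693499/6935 ≈ 100.00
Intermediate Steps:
O = -1/6935 (O = 1/(-6935) = -1/6935 ≈ -0.00014420)
(-3*6 + 28)² + O = (-3*6 + 28)² - 1/6935 = (-18 + 28)² - 1/6935 = 10² - 1/6935 = 100 - 1/6935 = 693499/6935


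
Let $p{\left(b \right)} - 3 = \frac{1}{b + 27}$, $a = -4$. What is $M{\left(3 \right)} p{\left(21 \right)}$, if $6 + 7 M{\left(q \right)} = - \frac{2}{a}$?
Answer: $- \frac{1595}{672} \approx -2.3735$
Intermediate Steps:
$p{\left(b \right)} = 3 + \frac{1}{27 + b}$ ($p{\left(b \right)} = 3 + \frac{1}{b + 27} = 3 + \frac{1}{27 + b}$)
$M{\left(q \right)} = - \frac{11}{14}$ ($M{\left(q \right)} = - \frac{6}{7} + \frac{\left(-2\right) \frac{1}{-4}}{7} = - \frac{6}{7} + \frac{\left(-2\right) \left(- \frac{1}{4}\right)}{7} = - \frac{6}{7} + \frac{1}{7} \cdot \frac{1}{2} = - \frac{6}{7} + \frac{1}{14} = - \frac{11}{14}$)
$M{\left(3 \right)} p{\left(21 \right)} = - \frac{11 \frac{82 + 3 \cdot 21}{27 + 21}}{14} = - \frac{11 \frac{82 + 63}{48}}{14} = - \frac{11 \cdot \frac{1}{48} \cdot 145}{14} = \left(- \frac{11}{14}\right) \frac{145}{48} = - \frac{1595}{672}$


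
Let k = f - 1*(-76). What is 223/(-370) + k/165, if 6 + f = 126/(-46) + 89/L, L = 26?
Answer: -318194/1825395 ≈ -0.17432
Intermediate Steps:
f = -3179/598 (f = -6 + (126/(-46) + 89/26) = -6 + (126*(-1/46) + 89*(1/26)) = -6 + (-63/23 + 89/26) = -6 + 409/598 = -3179/598 ≈ -5.3161)
k = 42269/598 (k = -3179/598 - 1*(-76) = -3179/598 + 76 = 42269/598 ≈ 70.684)
223/(-370) + k/165 = 223/(-370) + (42269/598)/165 = 223*(-1/370) + (42269/598)*(1/165) = -223/370 + 42269/98670 = -318194/1825395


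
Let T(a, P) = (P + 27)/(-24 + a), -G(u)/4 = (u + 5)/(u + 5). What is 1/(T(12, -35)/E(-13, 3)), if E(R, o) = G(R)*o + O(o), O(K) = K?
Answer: -27/2 ≈ -13.500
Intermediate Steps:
G(u) = -4 (G(u) = -4*(u + 5)/(u + 5) = -4*(5 + u)/(5 + u) = -4*1 = -4)
T(a, P) = (27 + P)/(-24 + a)
E(R, o) = -3*o (E(R, o) = -4*o + o = -3*o)
1/(T(12, -35)/E(-13, 3)) = 1/(((27 - 35)/(-24 + 12))/((-3*3))) = 1/((-8/(-12))/(-9)) = 1/(-1/12*(-8)*(-⅑)) = 1/((⅔)*(-⅑)) = 1/(-2/27) = -27/2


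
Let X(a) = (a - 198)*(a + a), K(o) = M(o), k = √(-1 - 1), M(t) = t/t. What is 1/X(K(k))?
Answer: -1/394 ≈ -0.0025381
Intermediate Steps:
M(t) = 1
k = I*√2 (k = √(-2) = I*√2 ≈ 1.4142*I)
K(o) = 1
X(a) = 2*a*(-198 + a) (X(a) = (-198 + a)*(2*a) = 2*a*(-198 + a))
1/X(K(k)) = 1/(2*1*(-198 + 1)) = 1/(2*1*(-197)) = 1/(-394) = -1/394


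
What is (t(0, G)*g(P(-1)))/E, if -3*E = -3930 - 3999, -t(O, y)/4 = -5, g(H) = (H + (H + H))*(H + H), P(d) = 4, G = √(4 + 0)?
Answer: 640/881 ≈ 0.72645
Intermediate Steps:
G = 2 (G = √4 = 2)
g(H) = 6*H² (g(H) = (H + 2*H)*(2*H) = (3*H)*(2*H) = 6*H²)
t(O, y) = 20 (t(O, y) = -4*(-5) = 20)
E = 2643 (E = -(-3930 - 3999)/3 = -⅓*(-7929) = 2643)
(t(0, G)*g(P(-1)))/E = (20*(6*4²))/2643 = (20*(6*16))*(1/2643) = (20*96)*(1/2643) = 1920*(1/2643) = 640/881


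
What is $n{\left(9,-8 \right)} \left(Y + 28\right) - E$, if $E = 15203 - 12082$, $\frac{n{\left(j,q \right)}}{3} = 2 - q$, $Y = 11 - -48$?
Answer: $-511$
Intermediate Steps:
$Y = 59$ ($Y = 11 + 48 = 59$)
$n{\left(j,q \right)} = 6 - 3 q$ ($n{\left(j,q \right)} = 3 \left(2 - q\right) = 6 - 3 q$)
$E = 3121$ ($E = 15203 - 12082 = 3121$)
$n{\left(9,-8 \right)} \left(Y + 28\right) - E = \left(6 - -24\right) \left(59 + 28\right) - 3121 = \left(6 + 24\right) 87 - 3121 = 30 \cdot 87 - 3121 = 2610 - 3121 = -511$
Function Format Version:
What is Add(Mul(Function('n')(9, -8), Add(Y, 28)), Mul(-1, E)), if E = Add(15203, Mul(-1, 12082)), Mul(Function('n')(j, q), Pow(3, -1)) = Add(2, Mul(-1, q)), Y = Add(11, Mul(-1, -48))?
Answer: -511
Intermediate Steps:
Y = 59 (Y = Add(11, 48) = 59)
Function('n')(j, q) = Add(6, Mul(-3, q)) (Function('n')(j, q) = Mul(3, Add(2, Mul(-1, q))) = Add(6, Mul(-3, q)))
E = 3121 (E = Add(15203, -12082) = 3121)
Add(Mul(Function('n')(9, -8), Add(Y, 28)), Mul(-1, E)) = Add(Mul(Add(6, Mul(-3, -8)), Add(59, 28)), Mul(-1, 3121)) = Add(Mul(Add(6, 24), 87), -3121) = Add(Mul(30, 87), -3121) = Add(2610, -3121) = -511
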